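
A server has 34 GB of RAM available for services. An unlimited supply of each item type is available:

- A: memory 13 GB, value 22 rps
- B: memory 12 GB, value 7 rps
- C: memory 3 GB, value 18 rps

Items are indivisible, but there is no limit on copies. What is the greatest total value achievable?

198 rps

Best value-per-unit is C at 18/3, and filling with it alone uses memory 11×3=33. No mix of the others beats 11×18 = 198.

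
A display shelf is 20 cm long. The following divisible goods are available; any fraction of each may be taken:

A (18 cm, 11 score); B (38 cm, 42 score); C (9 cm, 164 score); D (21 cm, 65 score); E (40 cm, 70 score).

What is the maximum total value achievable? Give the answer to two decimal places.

198.05

Take in order of value per unit:
- C (164/9 per unit): all 9 → value 164, running total 164.00
- D (65/21 per unit): 11 of 21 → value 11×65/21 = 34.0476, running total 198.05
Total 198.05.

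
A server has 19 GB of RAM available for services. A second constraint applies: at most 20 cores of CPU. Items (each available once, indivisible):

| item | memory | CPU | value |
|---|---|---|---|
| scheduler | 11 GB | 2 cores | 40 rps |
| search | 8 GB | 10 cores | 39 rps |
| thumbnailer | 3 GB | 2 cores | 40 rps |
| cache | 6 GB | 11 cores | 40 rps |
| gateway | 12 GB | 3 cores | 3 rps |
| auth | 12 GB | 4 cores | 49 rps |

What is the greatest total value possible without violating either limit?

Feasible sets respecting both limits:
- thumbnailer+auth: memory 15, CPU 6, value 89
- cache+auth: memory 18, CPU 15, value 89
- scheduler+thumbnailer: memory 14, CPU 4, value 80
- scheduler+cache: memory 17, CPU 13, value 80
Best: 89 rps.

89 rps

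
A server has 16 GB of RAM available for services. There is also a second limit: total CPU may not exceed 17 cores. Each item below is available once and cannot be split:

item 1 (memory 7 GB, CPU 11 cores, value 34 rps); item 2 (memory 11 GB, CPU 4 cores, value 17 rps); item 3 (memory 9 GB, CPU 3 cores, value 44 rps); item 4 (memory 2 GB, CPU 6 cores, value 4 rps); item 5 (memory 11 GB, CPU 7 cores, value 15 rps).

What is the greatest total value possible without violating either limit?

Feasible sets respecting both limits:
- item 1+item 3: memory 16, CPU 14, value 78
- item 3+item 4: memory 11, CPU 9, value 48
- item 3: memory 9, CPU 3, value 44
Best: 78 rps.

78 rps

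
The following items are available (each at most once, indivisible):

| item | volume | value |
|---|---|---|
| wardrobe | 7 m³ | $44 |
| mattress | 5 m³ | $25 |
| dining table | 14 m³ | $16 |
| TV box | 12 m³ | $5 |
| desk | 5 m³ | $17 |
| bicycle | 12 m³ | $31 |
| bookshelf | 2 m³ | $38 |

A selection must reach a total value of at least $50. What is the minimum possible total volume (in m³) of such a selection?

Subsets with value ≥ 50, sorted by total volume:
- mattress+bookshelf: volume 7, value 63
- desk+bookshelf: volume 7, value 55
- wardrobe+bookshelf: volume 9, value 82
Minimum volume: 7 m³.

7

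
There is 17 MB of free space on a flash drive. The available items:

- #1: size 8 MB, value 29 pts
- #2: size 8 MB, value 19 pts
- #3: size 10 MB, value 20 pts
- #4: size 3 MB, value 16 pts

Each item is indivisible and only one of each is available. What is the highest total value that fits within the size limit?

48 pts

This is a 0/1 knapsack; check combinations near the capacity.
- #1+#2: size 8+8=16, value 29+19=48
- #1+#4: size 8+3=11, value 29+16=45
- #3+#4: size 10+3=13, value 20+16=36
- #2+#4: size 8+3=11, value 19+16=35
Best: 48 pts.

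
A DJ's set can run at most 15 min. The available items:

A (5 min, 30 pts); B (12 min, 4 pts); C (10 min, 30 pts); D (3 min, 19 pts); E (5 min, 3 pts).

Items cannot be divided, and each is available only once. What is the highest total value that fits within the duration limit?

This is a 0/1 knapsack; check combinations near the capacity.
- A+C: duration 5+10=15, value 30+30=60
- A+D+E: duration 5+3+5=13, value 30+19+3=52
- A+D: duration 5+3=8, value 30+19=49
- C+D: duration 10+3=13, value 30+19=49
Best: 60 pts.

60 pts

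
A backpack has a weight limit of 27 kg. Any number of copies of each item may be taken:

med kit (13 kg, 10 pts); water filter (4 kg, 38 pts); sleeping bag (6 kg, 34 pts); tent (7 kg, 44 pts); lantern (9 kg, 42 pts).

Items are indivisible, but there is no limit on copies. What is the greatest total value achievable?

234 pts

Best value-per-unit is water filter at 38/4; filling with it alone gives 6×38 = 228.
Optimal mix: 5×water filter + 1×tent → weight 27, value 234.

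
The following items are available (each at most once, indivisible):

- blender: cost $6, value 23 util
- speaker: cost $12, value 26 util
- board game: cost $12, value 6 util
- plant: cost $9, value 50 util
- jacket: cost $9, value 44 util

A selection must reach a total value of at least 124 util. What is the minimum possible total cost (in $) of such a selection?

36

Subsets with value ≥ 124, sorted by total cost:
- blender+speaker+plant+jacket: cost 36, value 143
- speaker+board game+plant+jacket: cost 42, value 126
- blender+speaker+board game+plant+jacket: cost 48, value 149
Minimum cost: 36 $.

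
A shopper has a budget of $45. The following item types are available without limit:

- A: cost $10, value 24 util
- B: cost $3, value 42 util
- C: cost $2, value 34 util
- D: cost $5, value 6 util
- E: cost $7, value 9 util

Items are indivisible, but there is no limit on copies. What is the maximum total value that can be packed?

756 util

Best value-per-unit is C at 34/2; filling with it alone gives 22×34 = 748.
Optimal mix: 1×B + 21×C → cost 45, value 756.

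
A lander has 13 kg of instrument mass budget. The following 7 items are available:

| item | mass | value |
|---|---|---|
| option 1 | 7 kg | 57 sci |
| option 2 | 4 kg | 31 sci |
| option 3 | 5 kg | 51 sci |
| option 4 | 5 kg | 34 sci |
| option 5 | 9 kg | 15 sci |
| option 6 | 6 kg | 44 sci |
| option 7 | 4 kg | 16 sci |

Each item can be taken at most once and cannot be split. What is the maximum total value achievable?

Check high-value combinations within 13 kg:
- option 1+option 3: mass 7+5=12, value 57+51=108
- option 1+option 6: mass 7+6=13, value 57+44=101
- option 2+option 3+option 7: mass 4+5+4=13, value 31+51+16=98
- option 3+option 6: mass 5+6=11, value 51+44=95
Best: 108 sci.

108 sci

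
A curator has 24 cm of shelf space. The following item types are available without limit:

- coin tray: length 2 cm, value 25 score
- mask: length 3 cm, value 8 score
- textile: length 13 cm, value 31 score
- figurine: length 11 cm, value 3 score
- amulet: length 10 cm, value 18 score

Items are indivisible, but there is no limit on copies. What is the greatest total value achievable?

300 score

Best value-per-unit is coin tray at 25/2, and filling with it alone uses length 12×2=24. No mix of the others beats 12×25 = 300.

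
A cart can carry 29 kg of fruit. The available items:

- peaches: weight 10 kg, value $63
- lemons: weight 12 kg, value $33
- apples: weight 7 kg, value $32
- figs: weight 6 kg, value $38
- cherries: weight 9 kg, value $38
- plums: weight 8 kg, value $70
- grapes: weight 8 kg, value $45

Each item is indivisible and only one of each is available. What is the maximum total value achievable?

$185

Check high-value combinations within 29 kg:
- apples+figs+plums+grapes: weight 7+6+8+8=29, value 32+38+70+45=185
- peaches+plums+grapes: weight 10+8+8=26, value 63+70+45=178
- peaches+figs+plums: weight 10+6+8=24, value 63+38+70=171
- peaches+cherries+plums: weight 10+9+8=27, value 63+38+70=171
Best: $185.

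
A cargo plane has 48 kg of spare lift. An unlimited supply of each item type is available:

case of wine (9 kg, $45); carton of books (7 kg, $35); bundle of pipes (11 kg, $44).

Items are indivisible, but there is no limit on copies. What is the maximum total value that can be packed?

$240

Best value-per-unit is case of wine at 45/9; filling with it alone gives 5×45 = 225.
Optimal mix: 3×case of wine + 3×carton of books → weight 48, value 240.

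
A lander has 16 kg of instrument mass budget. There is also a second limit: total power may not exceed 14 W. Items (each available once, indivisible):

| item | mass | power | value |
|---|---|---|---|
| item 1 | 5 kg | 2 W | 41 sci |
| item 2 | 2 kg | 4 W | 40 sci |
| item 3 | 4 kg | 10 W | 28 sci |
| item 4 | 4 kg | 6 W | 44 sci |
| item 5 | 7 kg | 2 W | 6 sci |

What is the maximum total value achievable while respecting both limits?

125 sci

Feasible sets respecting both limits:
- item 1+item 2+item 4: mass 11, power 12, value 125
- item 1+item 4+item 5: mass 16, power 10, value 91
- item 2+item 4+item 5: mass 13, power 12, value 90
- item 1+item 2+item 5: mass 14, power 8, value 87
Best: 125 sci.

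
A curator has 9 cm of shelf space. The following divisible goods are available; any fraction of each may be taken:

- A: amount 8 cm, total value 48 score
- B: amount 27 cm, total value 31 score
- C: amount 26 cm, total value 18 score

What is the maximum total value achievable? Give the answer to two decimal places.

49.15

Take in order of value per unit:
- A (48/8 per unit): all 8 → value 48, running total 48.00
- B (31/27 per unit): 1 of 27 → value 1×31/27 = 1.1481, running total 49.15
Total 49.15.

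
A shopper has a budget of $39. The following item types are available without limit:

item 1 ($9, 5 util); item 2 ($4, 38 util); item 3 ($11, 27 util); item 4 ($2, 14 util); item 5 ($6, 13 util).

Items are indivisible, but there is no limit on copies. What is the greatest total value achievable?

356 util

Best value-per-unit is item 2 at 38/4; filling with it alone gives 9×38 = 342.
Optimal mix: 9×item 2 + 1×item 4 → cost 38, value 356.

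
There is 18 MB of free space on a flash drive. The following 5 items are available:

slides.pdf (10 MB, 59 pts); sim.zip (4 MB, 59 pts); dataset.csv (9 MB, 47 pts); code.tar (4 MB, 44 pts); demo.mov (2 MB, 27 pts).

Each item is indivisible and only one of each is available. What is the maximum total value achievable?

162 pts

Check high-value combinations within 18 MB:
- slides.pdf+sim.zip+code.tar: size 10+4+4=18, value 59+59+44=162
- sim.zip+dataset.csv+code.tar: size 4+9+4=17, value 59+47+44=150
- slides.pdf+sim.zip+demo.mov: size 10+4+2=16, value 59+59+27=145
- sim.zip+dataset.csv+demo.mov: size 4+9+2=15, value 59+47+27=133
Best: 162 pts.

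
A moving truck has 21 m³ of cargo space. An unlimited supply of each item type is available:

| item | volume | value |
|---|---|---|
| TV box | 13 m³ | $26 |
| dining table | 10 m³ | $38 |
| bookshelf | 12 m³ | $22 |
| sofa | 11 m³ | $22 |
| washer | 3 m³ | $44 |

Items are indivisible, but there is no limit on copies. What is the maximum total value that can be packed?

$308

Best value-per-unit is washer at 44/3, and filling with it alone uses volume 7×3=21. No mix of the others beats 7×44 = 308.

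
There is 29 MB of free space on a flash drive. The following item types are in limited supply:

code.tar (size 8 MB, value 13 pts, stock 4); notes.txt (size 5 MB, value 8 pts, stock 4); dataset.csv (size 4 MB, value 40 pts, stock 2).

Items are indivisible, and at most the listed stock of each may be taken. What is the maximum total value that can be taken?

Top feasible selections:
- 2×code.tar + 1×notes.txt + 2×dataset.csv: size 29, value 114
- 4×notes.txt + 2×dataset.csv: size 28, value 112
- 1×code.tar + 2×notes.txt + 2×dataset.csv: size 26, value 109
Best: 114 pts.

114 pts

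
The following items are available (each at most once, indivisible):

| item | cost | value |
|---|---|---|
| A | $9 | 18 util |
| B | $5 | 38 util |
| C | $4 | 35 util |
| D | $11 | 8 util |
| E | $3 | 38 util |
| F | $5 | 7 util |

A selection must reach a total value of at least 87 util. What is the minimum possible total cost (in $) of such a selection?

12

Subsets with value ≥ 87, sorted by total cost:
- B+C+E: cost 12, value 111
- A+C+E: cost 16, value 91
- B+C+E+F: cost 17, value 118
- A+B+E: cost 17, value 94
Minimum cost: 12 $.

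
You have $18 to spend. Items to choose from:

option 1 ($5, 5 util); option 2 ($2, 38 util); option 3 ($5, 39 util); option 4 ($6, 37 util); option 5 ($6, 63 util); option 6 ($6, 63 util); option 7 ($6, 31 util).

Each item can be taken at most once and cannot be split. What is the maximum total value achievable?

165 util

Check high-value combinations within $18:
- option 3+option 5+option 6: cost 5+6+6=17, value 39+63+63=165
- option 2+option 5+option 6: cost 2+6+6=14, value 38+63+63=164
- option 4+option 5+option 6: cost 6+6+6=18, value 37+63+63=163
Best: 165 util.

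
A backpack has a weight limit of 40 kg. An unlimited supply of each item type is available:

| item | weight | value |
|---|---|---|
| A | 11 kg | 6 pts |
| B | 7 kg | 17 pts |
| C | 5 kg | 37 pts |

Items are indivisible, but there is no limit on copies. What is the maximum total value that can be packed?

296 pts

Best value-per-unit is C at 37/5, and filling with it alone uses weight 8×5=40. No mix of the others beats 8×37 = 296.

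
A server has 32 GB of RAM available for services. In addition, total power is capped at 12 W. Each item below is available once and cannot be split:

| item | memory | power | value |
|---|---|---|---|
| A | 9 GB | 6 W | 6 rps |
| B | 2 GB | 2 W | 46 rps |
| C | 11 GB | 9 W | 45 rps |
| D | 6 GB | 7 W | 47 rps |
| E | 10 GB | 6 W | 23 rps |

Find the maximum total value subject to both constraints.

93 rps

Feasible sets respecting both limits:
- B+D: memory 8, power 9, value 93
- B+C: memory 13, power 11, value 91
- B+E: memory 12, power 8, value 69
Best: 93 rps.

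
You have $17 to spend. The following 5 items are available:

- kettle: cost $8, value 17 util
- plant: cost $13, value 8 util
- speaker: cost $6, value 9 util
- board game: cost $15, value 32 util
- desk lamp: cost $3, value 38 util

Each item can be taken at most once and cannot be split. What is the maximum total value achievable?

Check high-value combinations within $17:
- kettle+speaker+desk lamp: cost 8+6+3=17, value 17+9+38=64
- kettle+desk lamp: cost 8+3=11, value 17+38=55
- speaker+desk lamp: cost 6+3=9, value 9+38=47
- plant+desk lamp: cost 13+3=16, value 8+38=46
- desk lamp: cost 3, value 38
Best: 64 util.

64 util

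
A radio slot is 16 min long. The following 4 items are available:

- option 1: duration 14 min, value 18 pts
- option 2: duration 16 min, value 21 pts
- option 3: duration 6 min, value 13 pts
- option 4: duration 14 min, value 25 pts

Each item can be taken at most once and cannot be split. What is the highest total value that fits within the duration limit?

25 pts

Check high-value combinations within 16 min:
- option 4: duration 14, value 25
- option 2: duration 16, value 21
- option 1: duration 14, value 18
Best: 25 pts.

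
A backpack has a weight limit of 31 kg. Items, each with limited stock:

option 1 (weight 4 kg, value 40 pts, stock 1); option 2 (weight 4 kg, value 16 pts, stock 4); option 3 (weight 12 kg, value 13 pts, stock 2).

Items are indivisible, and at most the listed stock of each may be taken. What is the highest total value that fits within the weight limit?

104 pts

Best selections within weight 31 and stock limits:
- 1×option 1 + 4×option 2: weight 20, value 104
- 1×option 1 + 3×option 2 + 1×option 3: weight 28, value 101
- 1×option 1 + 3×option 2: weight 16, value 88
- 1×option 1 + 2×option 2 + 1×option 3: weight 24, value 85
Best: 104 pts.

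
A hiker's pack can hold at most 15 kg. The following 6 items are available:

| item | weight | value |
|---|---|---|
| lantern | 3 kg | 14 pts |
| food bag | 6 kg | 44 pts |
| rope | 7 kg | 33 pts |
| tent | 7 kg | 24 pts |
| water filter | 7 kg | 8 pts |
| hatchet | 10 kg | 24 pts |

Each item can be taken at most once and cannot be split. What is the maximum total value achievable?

77 pts

Check high-value combinations within 15 kg:
- food bag+rope: weight 6+7=13, value 44+33=77
- food bag+tent: weight 6+7=13, value 44+24=68
- lantern+food bag: weight 3+6=9, value 14+44=58
Best: 77 pts.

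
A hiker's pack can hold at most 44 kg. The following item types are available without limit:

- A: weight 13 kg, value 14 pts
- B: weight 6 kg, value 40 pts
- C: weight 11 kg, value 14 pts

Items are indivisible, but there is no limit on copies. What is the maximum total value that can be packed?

280 pts

Best value-per-unit is B at 40/6, and filling with it alone uses weight 7×6=42. No mix of the others beats 7×40 = 280.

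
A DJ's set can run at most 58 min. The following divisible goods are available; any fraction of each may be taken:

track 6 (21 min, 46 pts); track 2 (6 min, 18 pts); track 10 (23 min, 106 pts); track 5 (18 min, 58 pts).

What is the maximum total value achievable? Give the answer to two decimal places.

Take in order of value per unit:
- track 10 (106/23 per unit): all 23 → value 106, running total 106.00
- track 5 (58/18 per unit): all 18 → value 58, running total 164.00
- track 2 (18/6 per unit): all 6 → value 18, running total 182.00
- track 6 (46/21 per unit): 11 of 21 → value 11×46/21 = 24.0952, running total 206.10
Total 206.10.

206.10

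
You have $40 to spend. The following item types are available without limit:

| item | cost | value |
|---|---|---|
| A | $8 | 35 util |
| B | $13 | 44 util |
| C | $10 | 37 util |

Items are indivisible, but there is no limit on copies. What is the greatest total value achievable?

175 util

Best value-per-unit is A at 35/8, and filling with it alone uses cost 5×8=40. No mix of the others beats 5×35 = 175.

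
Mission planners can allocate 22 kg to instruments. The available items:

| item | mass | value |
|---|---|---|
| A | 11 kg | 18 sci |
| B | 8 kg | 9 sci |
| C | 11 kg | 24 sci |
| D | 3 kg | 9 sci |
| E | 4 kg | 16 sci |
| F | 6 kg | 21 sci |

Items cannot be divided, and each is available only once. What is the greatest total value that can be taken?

61 sci

Check high-value combinations within 22 kg:
- C+E+F: mass 11+4+6=21, value 24+16+21=61
- A+E+F: mass 11+4+6=21, value 18+16+21=55
- B+D+E+F: mass 8+3+4+6=21, value 9+9+16+21=55
Best: 61 sci.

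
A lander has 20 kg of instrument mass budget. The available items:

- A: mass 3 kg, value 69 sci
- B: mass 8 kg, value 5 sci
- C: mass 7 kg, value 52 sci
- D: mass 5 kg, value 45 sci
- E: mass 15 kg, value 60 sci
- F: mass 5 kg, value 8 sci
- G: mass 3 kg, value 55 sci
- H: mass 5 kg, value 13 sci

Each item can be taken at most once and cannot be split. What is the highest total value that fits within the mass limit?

Check high-value combinations within 20 kg:
- A+C+D+G: mass 3+7+5+3=18, value 69+52+45+55=221
- A+C+G+H: mass 3+7+3+5=18, value 69+52+55+13=189
- A+C+F+G: mass 3+7+5+3=18, value 69+52+8+55=184
- A+D+G+H: mass 3+5+3+5=16, value 69+45+55+13=182
Best: 221 sci.

221 sci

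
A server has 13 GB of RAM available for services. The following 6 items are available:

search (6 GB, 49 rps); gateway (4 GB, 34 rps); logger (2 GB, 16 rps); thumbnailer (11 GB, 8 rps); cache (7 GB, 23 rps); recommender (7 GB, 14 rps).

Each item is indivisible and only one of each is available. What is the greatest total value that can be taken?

99 rps

Check high-value combinations within 13 GB:
- search+gateway+logger: memory 6+4+2=12, value 49+34+16=99
- search+gateway: memory 6+4=10, value 49+34=83
- gateway+logger+cache: memory 4+2+7=13, value 34+16+23=73
Best: 99 rps.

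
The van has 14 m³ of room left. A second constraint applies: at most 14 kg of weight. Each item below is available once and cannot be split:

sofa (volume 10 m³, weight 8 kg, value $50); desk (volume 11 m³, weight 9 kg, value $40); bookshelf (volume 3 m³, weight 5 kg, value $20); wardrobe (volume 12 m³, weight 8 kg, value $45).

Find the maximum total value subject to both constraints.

$70

Feasible sets respecting both limits:
- sofa+bookshelf: volume 13, weight 13, value 70
- desk+bookshelf: volume 14, weight 14, value 60
- sofa: volume 10, weight 8, value 50
Best: $70.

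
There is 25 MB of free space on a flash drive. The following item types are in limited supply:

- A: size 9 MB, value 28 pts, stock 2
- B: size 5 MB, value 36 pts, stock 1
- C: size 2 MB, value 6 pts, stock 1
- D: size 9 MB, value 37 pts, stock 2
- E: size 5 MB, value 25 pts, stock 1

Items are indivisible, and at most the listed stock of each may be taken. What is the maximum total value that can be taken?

116 pts

Best selections within size 25 and stock limits:
- 1×B + 1×C + 2×D: size 25, value 116
- 1×B + 2×D: size 23, value 110
- 1×A + 1×B + 1×C + 1×D: size 25, value 107
Best: 116 pts.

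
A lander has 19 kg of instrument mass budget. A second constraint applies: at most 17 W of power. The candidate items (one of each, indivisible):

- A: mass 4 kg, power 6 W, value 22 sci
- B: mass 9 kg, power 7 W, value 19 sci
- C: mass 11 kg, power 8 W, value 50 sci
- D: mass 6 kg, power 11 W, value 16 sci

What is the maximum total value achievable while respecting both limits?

72 sci

Feasible sets respecting both limits:
- A+C: mass 15, power 14, value 72
- C: mass 11, power 8, value 50
- A+B: mass 13, power 13, value 41
Best: 72 sci.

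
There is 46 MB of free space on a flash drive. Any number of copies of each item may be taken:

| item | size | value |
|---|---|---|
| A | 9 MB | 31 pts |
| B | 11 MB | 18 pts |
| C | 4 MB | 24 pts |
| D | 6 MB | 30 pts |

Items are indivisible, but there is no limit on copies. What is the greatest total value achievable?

Best value-per-unit is C at 24/4; filling with it alone gives 11×24 = 264.
Optimal mix: 10×C + 1×D → size 46, value 270.

270 pts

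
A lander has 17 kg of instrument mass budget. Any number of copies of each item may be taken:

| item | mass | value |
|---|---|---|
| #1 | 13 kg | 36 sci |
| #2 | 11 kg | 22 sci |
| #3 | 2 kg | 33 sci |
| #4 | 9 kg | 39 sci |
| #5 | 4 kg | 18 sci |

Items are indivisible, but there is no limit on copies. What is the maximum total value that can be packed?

264 sci

Best value-per-unit is #3 at 33/2, and filling with it alone uses mass 8×2=16. No mix of the others beats 8×33 = 264.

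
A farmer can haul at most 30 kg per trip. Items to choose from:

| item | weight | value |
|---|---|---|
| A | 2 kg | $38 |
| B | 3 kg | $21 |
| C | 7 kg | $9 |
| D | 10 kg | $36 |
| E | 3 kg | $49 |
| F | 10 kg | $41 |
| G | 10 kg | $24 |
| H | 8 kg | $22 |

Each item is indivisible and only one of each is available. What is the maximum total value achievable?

Check high-value combinations within 30 kg:
- A+B+D+E+F: weight 2+3+10+3+10=28, value 38+21+36+49+41=185
- A+B+E+F+G: weight 2+3+3+10+10=28, value 38+21+49+41+24=173
- A+B+E+F+H: weight 2+3+3+10+8=26, value 38+21+49+41+22=171
- A+B+D+E+G: weight 2+3+10+3+10=28, value 38+21+36+49+24=168
- A+B+D+E+H: weight 2+3+10+3+8=26, value 38+21+36+49+22=166
Best: $185.

$185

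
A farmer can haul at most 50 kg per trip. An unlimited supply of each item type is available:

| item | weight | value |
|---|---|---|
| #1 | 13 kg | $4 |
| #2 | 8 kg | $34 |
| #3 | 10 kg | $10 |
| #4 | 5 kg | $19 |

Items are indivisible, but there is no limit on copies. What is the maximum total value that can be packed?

$208

Best value-per-unit is #2 at 34/8; filling with it alone gives 6×34 = 204.
Optimal mix: 5×#2 + 2×#4 → weight 50, value 208.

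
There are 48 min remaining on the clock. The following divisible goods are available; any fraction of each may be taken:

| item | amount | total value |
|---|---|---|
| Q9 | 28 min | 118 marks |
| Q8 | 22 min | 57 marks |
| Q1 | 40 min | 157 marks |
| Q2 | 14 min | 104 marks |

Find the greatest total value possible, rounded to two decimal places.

Take in order of value per unit:
- Q2 (104/14 per unit): all 14 → value 104, running total 104.00
- Q9 (118/28 per unit): all 28 → value 118, running total 222.00
- Q1 (157/40 per unit): 6 of 40 → value 6×157/40 = 23.5500, running total 245.55
Total 245.55.

245.55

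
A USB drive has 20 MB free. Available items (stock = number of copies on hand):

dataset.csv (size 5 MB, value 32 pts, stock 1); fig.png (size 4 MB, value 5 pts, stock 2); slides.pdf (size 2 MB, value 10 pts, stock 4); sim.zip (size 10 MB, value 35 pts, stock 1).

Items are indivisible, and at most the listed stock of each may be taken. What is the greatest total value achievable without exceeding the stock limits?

Top feasible selections:
- 1×dataset.csv + 2×slides.pdf + 1×sim.zip: size 19, value 87
- 1×dataset.csv + 1×slides.pdf + 1×sim.zip: size 17, value 77
Best: 87 pts.

87 pts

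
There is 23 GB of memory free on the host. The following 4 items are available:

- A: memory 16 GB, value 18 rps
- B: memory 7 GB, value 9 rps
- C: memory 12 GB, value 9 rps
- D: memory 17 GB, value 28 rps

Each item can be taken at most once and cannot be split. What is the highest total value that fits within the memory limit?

28 rps

Check high-value combinations within 23 GB:
- D: memory 17, value 28
- A+B: memory 16+7=23, value 18+9=27
- A: memory 16, value 18
Best: 28 rps.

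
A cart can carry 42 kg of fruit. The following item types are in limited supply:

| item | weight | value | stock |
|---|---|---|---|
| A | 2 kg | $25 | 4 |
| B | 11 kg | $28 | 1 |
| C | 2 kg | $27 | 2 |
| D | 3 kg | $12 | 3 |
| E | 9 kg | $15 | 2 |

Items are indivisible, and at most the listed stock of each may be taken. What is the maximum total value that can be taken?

Top feasible selections:
- 4×A + 1×B + 2×C + 3×D + 1×E: weight 41, value 233
- 4×A + 1×B + 2×C + 2×D + 1×E: weight 38, value 221
Best: $233.

$233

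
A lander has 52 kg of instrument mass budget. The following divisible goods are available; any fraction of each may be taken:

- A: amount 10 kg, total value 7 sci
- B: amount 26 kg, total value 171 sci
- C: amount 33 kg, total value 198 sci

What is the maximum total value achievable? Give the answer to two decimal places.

327.00

Take in order of value per unit:
- B (171/26 per unit): all 26 → value 171, running total 171.00
- C (198/33 per unit): 26 of 33 → value 26×198/33 = 156.0000, running total 327.00
Total 327.00.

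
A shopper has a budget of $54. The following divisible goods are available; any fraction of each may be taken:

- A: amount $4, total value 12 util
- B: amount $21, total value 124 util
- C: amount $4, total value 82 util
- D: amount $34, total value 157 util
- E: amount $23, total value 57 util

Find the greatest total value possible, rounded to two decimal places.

339.91

Take in order of value per unit:
- C (82/4 per unit): all 4 → value 82, running total 82.00
- B (124/21 per unit): all 21 → value 124, running total 206.00
- D (157/34 per unit): 29 of 34 → value 29×157/34 = 133.9118, running total 339.91
Total 339.91.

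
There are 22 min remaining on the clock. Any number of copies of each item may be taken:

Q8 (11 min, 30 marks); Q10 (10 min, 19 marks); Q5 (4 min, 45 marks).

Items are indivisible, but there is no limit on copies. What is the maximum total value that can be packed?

225 marks

Best value-per-unit is Q5 at 45/4, and filling with it alone uses time 5×4=20. No mix of the others beats 5×45 = 225.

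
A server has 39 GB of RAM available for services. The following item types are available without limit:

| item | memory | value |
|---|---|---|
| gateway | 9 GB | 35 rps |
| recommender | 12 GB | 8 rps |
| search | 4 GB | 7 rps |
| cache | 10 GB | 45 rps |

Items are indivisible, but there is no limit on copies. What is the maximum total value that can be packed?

170 rps

Best value-per-unit is cache at 45/10; filling with it alone gives 3×45 = 135.
Optimal mix: 1×gateway + 3×cache → memory 39, value 170.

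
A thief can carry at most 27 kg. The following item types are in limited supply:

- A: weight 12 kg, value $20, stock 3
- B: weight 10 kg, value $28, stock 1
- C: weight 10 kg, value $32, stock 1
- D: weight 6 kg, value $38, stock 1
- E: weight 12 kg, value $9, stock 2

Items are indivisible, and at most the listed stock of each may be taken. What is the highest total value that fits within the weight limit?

$98

Best selections within weight 27 and stock limits:
- 1×B + 1×C + 1×D: weight 26, value 98
- 1×C + 1×D: weight 16, value 70
- 1×B + 1×D: weight 16, value 66
- 1×B + 1×C: weight 20, value 60
Best: $98.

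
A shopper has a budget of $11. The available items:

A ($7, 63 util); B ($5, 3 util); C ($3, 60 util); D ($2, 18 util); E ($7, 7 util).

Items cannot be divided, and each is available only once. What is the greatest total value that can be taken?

Check high-value combinations within $11:
- A+C: cost 7+3=10, value 63+60=123
- A+D: cost 7+2=9, value 63+18=81
- B+C+D: cost 5+3+2=10, value 3+60+18=81
- C+D: cost 3+2=5, value 60+18=78
Best: 123 util.

123 util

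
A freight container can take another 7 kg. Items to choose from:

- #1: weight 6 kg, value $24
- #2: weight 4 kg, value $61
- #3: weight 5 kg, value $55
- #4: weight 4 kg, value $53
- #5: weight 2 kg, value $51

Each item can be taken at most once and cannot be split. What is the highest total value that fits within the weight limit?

$112

Check high-value combinations within 7 kg:
- #2+#5: weight 4+2=6, value 61+51=112
- #3+#5: weight 5+2=7, value 55+51=106
- #4+#5: weight 4+2=6, value 53+51=104
- #2: weight 4, value 61
Best: $112.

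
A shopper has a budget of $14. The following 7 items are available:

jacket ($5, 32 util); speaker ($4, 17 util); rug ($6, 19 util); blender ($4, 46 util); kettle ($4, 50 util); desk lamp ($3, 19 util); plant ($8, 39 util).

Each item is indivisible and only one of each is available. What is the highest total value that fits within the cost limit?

Check high-value combinations within $14:
- jacket+blender+kettle: cost 5+4+4=13, value 32+46+50=128
- blender+kettle+desk lamp: cost 4+4+3=11, value 46+50+19=115
- rug+blender+kettle: cost 6+4+4=14, value 19+46+50=115
- speaker+blender+kettle: cost 4+4+4=12, value 17+46+50=113
Best: 128 util.

128 util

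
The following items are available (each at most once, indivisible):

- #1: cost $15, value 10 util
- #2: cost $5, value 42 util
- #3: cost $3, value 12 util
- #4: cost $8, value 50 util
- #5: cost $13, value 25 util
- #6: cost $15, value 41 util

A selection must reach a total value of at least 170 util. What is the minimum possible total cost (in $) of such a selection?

44

Subsets with value ≥ 170, sorted by total cost:
- #2+#3+#4+#5+#6: cost 44, value 170
- #1+#2+#3+#4+#5+#6: cost 59, value 180
Minimum cost: 44 $.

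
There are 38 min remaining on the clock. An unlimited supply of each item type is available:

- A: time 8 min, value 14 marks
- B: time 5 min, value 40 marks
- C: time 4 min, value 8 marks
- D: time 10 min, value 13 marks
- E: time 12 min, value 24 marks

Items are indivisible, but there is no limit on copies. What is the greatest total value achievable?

Best value-per-unit is B at 40/5, and filling with it alone uses time 7×5=35. No mix of the others beats 7×40 = 280.

280 marks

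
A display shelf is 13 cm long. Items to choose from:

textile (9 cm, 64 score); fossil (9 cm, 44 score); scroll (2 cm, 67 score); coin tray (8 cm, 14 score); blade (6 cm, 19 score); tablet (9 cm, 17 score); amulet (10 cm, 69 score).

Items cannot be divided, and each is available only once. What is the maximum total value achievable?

Check high-value combinations within 13 cm:
- scroll+amulet: length 2+10=12, value 67+69=136
- textile+scroll: length 9+2=11, value 64+67=131
- fossil+scroll: length 9+2=11, value 44+67=111
- scroll+blade: length 2+6=8, value 67+19=86
Best: 136 score.

136 score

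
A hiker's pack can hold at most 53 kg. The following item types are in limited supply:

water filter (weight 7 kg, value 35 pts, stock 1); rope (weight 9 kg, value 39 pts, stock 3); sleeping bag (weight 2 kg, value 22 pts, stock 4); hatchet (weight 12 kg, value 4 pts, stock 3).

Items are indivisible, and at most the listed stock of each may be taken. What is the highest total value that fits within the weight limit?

240 pts

Best selections within weight 53 and stock limits:
- 1×water filter + 3×rope + 4×sleeping bag: weight 42, value 240
- 1×water filter + 3×rope + 3×sleeping bag + 1×hatchet: weight 52, value 222
- 1×water filter + 3×rope + 3×sleeping bag: weight 40, value 218
Best: 240 pts.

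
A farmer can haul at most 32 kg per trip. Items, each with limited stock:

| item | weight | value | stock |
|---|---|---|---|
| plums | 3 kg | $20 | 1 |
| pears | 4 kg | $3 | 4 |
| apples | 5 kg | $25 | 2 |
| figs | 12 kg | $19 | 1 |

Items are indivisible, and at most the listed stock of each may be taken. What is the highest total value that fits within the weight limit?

Best selections within weight 32 and stock limits:
- 1×plums + 1×pears + 2×apples + 1×figs: weight 29, value 92
- 1×plums + 2×apples + 1×figs: weight 25, value 89
- 1×plums + 4×pears + 2×apples: weight 29, value 82
- 1×plums + 3×pears + 2×apples: weight 25, value 79
Best: $92.

$92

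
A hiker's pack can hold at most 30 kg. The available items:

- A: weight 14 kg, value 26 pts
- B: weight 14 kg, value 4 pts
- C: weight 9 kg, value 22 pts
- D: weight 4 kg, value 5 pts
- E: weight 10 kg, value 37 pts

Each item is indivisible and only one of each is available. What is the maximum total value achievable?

68 pts

Check high-value combinations within 30 kg:
- A+D+E: weight 14+4+10=28, value 26+5+37=68
- C+D+E: weight 9+4+10=23, value 22+5+37=64
- A+E: weight 14+10=24, value 26+37=63
Best: 68 pts.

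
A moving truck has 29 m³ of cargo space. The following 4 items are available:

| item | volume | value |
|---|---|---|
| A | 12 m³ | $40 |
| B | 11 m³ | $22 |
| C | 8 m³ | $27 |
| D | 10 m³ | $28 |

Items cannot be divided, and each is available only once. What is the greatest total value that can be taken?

$77

This is a 0/1 knapsack; check combinations near the capacity.
- B+C+D: volume 11+8+10=29, value 22+27+28=77
- A+D: volume 12+10=22, value 40+28=68
- A+C: volume 12+8=20, value 40+27=67
Best: $77.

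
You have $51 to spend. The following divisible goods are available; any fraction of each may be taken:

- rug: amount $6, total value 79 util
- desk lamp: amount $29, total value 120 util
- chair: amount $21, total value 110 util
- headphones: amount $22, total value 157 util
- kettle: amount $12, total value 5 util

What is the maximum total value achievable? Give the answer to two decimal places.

354.28

Take in order of value per unit:
- rug (79/6 per unit): all 6 → value 79, running total 79.00
- headphones (157/22 per unit): all 22 → value 157, running total 236.00
- chair (110/21 per unit): all 21 → value 110, running total 346.00
- desk lamp (120/29 per unit): 2 of 29 → value 2×120/29 = 8.2759, running total 354.28
Total 354.28.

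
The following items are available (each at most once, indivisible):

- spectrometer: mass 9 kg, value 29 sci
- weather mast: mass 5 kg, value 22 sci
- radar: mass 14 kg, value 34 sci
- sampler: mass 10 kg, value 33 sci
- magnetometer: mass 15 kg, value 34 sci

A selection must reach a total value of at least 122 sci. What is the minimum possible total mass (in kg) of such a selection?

Subsets with value ≥ 122, sorted by total mass:
- weather mast+radar+sampler+magnetometer: mass 44, value 123
- spectrometer+radar+sampler+magnetometer: mass 48, value 130
- spectrometer+weather mast+radar+sampler+magnetometer: mass 53, value 152
Minimum mass: 44 kg.

44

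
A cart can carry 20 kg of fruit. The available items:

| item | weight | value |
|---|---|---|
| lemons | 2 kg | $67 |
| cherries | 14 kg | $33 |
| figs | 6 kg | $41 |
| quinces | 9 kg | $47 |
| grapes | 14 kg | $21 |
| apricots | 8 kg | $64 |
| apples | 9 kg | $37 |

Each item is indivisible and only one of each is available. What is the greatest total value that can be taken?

$178

Check high-value combinations within 20 kg:
- lemons+quinces+apricots: weight 2+9+8=19, value 67+47+64=178
- lemons+figs+apricots: weight 2+6+8=16, value 67+41+64=172
- lemons+apricots+apples: weight 2+8+9=19, value 67+64+37=168
Best: $178.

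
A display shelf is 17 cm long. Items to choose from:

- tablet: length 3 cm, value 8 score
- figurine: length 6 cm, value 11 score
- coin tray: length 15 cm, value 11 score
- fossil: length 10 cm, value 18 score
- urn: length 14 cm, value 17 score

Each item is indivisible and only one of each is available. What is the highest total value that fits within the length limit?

Check high-value combinations within 17 cm:
- figurine+fossil: length 6+10=16, value 11+18=29
- tablet+fossil: length 3+10=13, value 8+18=26
- tablet+urn: length 3+14=17, value 8+17=25
- tablet+figurine: length 3+6=9, value 8+11=19
Best: 29 score.

29 score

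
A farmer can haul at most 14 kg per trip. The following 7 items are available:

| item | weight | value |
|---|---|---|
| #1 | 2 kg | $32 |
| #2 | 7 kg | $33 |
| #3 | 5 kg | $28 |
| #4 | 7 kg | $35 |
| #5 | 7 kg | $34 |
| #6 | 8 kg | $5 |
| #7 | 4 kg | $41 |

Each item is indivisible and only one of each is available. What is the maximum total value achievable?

$108

This is a 0/1 knapsack; check combinations near the capacity.
- #1+#4+#7: weight 2+7+4=13, value 32+35+41=108
- #1+#5+#7: weight 2+7+4=13, value 32+34+41=107
- #1+#2+#7: weight 2+7+4=13, value 32+33+41=106
- #1+#3+#7: weight 2+5+4=11, value 32+28+41=101
Best: $108.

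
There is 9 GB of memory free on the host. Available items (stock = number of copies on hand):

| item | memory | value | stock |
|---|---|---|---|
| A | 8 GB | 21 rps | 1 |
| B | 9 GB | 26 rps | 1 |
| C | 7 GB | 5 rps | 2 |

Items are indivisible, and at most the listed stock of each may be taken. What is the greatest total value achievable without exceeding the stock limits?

Top feasible selections:
- 1×B: memory 9, value 26
- 1×A: memory 8, value 21
- 1×C: memory 7, value 5
Best: 26 rps.

26 rps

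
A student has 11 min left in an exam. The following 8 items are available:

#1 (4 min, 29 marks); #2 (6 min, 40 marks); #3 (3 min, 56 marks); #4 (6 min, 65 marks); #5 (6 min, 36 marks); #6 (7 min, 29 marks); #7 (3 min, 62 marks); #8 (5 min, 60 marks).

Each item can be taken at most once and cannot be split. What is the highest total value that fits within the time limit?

178 marks

Check high-value combinations within 11 min:
- #3+#7+#8: time 3+3+5=11, value 56+62+60=178
- #1+#3+#7: time 4+3+3=10, value 29+56+62=147
- #4+#7: time 6+3=9, value 65+62=127
Best: 178 marks.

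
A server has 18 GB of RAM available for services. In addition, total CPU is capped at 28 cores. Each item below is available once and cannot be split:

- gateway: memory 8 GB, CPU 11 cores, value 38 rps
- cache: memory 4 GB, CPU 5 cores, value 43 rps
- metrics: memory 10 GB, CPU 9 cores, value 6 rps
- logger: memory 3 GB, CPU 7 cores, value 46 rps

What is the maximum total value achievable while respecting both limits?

Feasible sets respecting both limits:
- gateway+cache+logger: memory 15, CPU 23, value 127
- cache+metrics+logger: memory 17, CPU 21, value 95
- cache+logger: memory 7, CPU 12, value 89
Best: 127 rps.

127 rps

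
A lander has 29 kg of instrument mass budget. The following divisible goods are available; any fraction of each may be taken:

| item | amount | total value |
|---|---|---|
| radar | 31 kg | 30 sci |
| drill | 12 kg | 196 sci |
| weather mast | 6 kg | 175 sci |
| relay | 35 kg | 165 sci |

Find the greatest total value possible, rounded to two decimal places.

Take in order of value per unit:
- weather mast (175/6 per unit): all 6 → value 175, running total 175.00
- drill (196/12 per unit): all 12 → value 196, running total 371.00
- relay (165/35 per unit): 11 of 35 → value 11×165/35 = 51.8571, running total 422.86
Total 422.86.

422.86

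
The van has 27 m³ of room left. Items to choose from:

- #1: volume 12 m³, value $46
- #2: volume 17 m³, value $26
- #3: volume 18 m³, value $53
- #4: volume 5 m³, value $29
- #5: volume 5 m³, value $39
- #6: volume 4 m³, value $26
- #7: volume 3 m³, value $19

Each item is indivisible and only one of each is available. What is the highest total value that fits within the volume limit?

$140

Check high-value combinations within 27 m³:
- #1+#4+#5+#6: volume 12+5+5+4=26, value 46+29+39+26=140
- #1+#4+#5+#7: volume 12+5+5+3=25, value 46+29+39+19=133
- #1+#5+#6+#7: volume 12+5+4+3=24, value 46+39+26+19=130
- #1+#4+#6+#7: volume 12+5+4+3=24, value 46+29+26+19=120
Best: $140.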